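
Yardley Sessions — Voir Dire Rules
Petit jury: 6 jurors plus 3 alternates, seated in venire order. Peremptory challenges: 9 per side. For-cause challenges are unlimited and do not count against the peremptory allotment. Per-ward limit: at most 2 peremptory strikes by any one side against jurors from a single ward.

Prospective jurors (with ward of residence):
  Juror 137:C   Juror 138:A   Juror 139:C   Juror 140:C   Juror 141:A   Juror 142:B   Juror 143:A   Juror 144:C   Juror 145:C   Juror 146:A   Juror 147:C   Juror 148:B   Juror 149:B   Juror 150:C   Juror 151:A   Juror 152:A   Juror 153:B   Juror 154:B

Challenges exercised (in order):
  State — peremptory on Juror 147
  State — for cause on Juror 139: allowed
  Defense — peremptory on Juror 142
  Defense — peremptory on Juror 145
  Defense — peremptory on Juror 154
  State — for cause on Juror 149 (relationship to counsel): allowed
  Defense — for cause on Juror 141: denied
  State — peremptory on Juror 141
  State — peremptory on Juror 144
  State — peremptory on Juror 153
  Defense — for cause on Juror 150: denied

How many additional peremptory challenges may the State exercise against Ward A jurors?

State peremptories so far: #147, #141, #144, #153 — 4 of 9 used, 5 left overall.
Against Ward A: #141 — 1 used; per-ward cap 2 leaves 1.
Binding limit: min(5, 1) = 1.

1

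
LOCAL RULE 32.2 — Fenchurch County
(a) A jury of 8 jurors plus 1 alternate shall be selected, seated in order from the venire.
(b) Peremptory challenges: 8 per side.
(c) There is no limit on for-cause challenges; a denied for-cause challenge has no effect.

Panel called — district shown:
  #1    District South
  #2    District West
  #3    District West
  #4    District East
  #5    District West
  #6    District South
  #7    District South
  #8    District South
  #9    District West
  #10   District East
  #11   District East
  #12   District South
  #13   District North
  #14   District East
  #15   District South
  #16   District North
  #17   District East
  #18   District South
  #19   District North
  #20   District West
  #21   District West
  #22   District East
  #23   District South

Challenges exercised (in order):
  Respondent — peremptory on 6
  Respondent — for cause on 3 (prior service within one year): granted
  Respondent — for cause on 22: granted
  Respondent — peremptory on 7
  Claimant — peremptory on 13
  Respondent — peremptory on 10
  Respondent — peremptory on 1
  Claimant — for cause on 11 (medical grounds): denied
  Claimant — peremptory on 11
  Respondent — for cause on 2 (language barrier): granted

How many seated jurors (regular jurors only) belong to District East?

Removed: #1, #2, #3, #6, #7, #10, #11, #13, #22.
Seated jurors 1–8: #4, #5, #8, #9, #12, #14, #15, #16 (alternates #17 not counted).
Of those, in District East: #4, #14 → 2.

2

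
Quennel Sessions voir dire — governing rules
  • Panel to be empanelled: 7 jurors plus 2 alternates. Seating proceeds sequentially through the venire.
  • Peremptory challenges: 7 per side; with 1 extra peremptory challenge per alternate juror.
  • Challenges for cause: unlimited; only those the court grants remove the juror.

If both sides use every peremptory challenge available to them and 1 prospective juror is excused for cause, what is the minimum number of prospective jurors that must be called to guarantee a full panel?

Seats to fill: 7 + 2 alternates = 9.
Peremptories: 7 + 1×2 = 9 per side × 2 sides = 18.
For-cause removals: 1.
Minimum venire: 9 + 18 + 1 = 28.

28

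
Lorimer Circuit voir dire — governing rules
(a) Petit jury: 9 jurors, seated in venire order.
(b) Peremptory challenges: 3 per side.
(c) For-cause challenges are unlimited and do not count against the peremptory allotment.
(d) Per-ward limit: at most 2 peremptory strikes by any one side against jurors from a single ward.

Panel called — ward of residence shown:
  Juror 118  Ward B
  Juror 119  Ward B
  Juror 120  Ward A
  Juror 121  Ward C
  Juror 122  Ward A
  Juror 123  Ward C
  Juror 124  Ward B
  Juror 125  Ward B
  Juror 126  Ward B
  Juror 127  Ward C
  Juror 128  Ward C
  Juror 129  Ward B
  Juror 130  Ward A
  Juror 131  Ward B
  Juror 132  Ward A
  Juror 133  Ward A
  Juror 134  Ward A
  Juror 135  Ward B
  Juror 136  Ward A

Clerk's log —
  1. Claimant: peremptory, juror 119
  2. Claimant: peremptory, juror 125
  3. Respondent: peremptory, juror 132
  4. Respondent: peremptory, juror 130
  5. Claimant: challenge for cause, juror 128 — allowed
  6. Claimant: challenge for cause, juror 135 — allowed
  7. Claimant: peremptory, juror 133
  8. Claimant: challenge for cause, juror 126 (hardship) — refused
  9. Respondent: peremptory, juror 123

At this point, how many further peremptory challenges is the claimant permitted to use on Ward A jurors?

0

Claimant peremptories so far: #119, #125, #133 — 3 of 3 used, 0 left overall.
Against Ward A: #133 — 1 used; per-ward cap 2 leaves 1.
Binding limit: min(0, 1) = 0.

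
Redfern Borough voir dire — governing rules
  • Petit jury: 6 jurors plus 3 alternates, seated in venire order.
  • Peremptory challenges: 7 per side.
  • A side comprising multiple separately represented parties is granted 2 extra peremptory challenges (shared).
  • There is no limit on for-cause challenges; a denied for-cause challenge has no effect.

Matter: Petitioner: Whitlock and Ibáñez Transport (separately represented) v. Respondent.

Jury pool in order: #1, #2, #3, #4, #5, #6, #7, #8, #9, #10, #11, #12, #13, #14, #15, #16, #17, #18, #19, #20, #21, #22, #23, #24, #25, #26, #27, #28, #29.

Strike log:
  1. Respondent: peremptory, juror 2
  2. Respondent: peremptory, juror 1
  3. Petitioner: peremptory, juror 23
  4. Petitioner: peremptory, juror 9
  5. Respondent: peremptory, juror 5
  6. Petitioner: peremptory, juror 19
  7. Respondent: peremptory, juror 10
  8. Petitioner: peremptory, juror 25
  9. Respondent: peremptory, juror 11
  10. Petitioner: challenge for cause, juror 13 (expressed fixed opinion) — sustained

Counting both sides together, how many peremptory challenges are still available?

Petitioner allotment: 7 base + 2 multi-party = 9. Respondent allotment: 7.
Petitioner peremptories used: #23, #9, #19, #25 — 4 (the for-cause on #13 doesn't count).
Respondent peremptories used: #2, #1, #5, #10, #11 — 5.
Remaining: (9 − 4) + (7 − 5) = 7.

7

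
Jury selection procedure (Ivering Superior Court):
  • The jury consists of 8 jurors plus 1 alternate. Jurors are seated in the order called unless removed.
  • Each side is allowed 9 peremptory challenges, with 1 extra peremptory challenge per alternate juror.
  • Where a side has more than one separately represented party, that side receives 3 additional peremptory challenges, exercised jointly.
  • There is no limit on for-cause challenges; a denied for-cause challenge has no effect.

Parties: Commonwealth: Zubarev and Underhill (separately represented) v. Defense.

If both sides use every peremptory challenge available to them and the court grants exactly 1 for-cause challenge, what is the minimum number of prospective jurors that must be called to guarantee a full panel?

Seats to fill: 8 + 1 alternates = 9.
Peremptories — Commonwealth: 9 + 1×1 + 3 = 13; Defense: 9 + 1×1 = 10; total 23.
For-cause removals: 1.
Minimum venire: 9 + 23 + 1 = 33.

33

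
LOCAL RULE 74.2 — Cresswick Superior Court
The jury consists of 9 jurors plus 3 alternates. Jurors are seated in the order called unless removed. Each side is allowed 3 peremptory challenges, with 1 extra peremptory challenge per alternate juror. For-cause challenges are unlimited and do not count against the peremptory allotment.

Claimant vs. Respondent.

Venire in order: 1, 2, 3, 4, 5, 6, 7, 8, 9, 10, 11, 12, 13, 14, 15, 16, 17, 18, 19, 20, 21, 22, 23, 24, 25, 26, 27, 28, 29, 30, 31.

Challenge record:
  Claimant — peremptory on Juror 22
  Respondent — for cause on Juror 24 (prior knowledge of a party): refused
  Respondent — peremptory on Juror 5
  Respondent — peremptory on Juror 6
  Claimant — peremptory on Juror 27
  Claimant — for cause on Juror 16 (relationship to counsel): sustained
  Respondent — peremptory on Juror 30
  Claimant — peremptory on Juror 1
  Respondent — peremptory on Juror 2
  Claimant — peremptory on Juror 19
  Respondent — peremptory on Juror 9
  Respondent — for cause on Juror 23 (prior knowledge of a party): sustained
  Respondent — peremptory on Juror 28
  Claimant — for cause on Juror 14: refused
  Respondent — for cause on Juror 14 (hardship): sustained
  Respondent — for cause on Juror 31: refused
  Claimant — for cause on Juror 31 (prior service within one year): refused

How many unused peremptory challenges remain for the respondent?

Respondent allotment: 3 base + 1 × 3 alternates = 6.
Respondent peremptories used: #5, #6, #30, #2, #9, #28 — 6 (for-cause on #24, #23, #14, #31 don't count).
Remaining: 6 − 6 = 0.

0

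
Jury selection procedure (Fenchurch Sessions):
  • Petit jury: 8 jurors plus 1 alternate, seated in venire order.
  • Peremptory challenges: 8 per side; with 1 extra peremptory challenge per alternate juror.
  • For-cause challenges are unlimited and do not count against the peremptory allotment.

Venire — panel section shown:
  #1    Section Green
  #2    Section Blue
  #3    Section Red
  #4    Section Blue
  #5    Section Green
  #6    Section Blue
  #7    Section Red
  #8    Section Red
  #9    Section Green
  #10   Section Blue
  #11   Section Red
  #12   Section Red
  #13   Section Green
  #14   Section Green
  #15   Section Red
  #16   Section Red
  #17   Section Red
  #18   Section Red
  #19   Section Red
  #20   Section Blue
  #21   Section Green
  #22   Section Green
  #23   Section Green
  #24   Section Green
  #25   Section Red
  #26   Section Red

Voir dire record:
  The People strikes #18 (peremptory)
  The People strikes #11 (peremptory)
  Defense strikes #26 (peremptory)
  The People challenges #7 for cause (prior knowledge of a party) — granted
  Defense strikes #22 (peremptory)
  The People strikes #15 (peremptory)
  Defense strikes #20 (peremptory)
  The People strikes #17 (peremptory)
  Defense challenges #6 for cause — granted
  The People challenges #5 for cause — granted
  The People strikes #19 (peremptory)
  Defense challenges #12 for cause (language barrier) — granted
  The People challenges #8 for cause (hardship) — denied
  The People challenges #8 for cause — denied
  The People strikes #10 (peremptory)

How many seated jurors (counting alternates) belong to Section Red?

Removed: #5, #6, #7, #10, #11, #12, #15, #17, #18, #19, #20, #22, #26.
Seated (9 incl. alternates): #1, #2, #3, #4, #8, #9, #13, #14, #16.
Of those, in Section Red: #3, #8, #16 → 3.

3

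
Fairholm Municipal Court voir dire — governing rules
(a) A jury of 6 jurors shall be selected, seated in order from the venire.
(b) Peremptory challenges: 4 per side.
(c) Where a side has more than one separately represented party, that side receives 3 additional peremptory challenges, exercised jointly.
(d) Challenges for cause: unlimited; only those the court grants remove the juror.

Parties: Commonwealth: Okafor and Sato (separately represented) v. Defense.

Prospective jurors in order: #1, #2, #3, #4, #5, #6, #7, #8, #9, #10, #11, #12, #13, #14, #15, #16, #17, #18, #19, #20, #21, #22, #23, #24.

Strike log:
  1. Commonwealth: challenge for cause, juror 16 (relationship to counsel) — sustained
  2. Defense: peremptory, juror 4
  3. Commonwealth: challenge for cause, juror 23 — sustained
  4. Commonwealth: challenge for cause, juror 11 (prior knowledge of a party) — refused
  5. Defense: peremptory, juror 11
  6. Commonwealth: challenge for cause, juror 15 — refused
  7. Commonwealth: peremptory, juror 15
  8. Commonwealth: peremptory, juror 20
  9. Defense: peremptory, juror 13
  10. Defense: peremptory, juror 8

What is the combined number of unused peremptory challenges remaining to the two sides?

Commonwealth allotment: 4 base + 3 multi-party = 7. Defense allotment: 4.
Commonwealth peremptories used: #15, #20 — 2 (for-cause on #16, #23, #11, #15 don't count).
Defense peremptories used: #4, #11, #13, #8 — 4.
Remaining: (7 − 2) + (4 − 4) = 5.

5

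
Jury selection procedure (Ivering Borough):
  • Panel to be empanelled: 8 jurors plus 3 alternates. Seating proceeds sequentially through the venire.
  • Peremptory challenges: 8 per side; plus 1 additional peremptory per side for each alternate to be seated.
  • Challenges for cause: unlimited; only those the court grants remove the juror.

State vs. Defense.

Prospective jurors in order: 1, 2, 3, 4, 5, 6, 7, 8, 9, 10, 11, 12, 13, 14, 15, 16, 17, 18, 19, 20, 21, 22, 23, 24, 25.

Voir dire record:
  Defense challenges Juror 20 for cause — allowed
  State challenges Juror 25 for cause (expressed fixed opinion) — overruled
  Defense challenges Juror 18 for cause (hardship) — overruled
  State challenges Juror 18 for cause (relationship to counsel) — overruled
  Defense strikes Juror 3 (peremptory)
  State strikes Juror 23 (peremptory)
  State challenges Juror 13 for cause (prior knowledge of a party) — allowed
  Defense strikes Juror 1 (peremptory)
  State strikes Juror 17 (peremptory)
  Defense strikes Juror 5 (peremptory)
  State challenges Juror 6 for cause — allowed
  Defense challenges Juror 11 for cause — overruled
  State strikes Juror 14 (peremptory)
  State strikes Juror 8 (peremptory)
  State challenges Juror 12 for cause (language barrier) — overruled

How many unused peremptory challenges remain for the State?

7

State allotment: 8 base + 1 × 3 alternates = 11.
State peremptories used: #23, #17, #14, #8 — 4 (for-cause on #25, #18, #13, #6, #12 don't count).
Remaining: 11 − 4 = 7.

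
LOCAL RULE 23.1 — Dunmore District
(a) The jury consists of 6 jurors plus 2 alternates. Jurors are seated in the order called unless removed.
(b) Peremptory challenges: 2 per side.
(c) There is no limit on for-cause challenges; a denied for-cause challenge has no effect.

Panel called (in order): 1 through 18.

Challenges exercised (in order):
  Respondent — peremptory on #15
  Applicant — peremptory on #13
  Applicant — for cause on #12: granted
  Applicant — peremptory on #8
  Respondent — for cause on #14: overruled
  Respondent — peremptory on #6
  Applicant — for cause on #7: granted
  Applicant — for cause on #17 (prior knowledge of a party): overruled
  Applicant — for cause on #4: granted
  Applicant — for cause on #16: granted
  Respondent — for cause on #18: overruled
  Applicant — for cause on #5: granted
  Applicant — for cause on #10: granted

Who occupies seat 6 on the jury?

Removed: #4, #5, #6, #7, #8, #10, #12, #13, #15, #16. (#14, #17, #18 stay — for-cause denied.)
Seating in order: seats 1–6 → #1, #2, #3, #9, #11, #14; alternates → #17, #18.
So seat 6 is #14.

14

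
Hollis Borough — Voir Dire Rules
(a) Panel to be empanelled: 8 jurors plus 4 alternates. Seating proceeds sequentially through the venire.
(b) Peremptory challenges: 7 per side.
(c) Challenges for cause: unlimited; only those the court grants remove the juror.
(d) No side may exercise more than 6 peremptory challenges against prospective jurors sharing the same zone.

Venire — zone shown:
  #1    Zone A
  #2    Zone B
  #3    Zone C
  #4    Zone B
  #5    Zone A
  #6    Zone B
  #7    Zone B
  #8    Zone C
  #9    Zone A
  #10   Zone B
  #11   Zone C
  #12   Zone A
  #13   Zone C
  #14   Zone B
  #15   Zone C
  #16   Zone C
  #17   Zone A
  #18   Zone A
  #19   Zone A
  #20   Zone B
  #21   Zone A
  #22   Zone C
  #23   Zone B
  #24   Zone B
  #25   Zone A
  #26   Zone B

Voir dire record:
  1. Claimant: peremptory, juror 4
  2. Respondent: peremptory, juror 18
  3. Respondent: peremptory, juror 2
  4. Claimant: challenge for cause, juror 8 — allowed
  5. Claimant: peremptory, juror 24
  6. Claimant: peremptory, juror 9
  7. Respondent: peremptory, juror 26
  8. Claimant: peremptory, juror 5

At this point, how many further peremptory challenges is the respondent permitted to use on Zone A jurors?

4

Respondent peremptories so far: #18, #2, #26 — 3 of 7 used, 4 left overall.
Against Zone A: #18 — 1 used; per-zone cap 6 leaves 5.
Binding limit: min(4, 5) = 4.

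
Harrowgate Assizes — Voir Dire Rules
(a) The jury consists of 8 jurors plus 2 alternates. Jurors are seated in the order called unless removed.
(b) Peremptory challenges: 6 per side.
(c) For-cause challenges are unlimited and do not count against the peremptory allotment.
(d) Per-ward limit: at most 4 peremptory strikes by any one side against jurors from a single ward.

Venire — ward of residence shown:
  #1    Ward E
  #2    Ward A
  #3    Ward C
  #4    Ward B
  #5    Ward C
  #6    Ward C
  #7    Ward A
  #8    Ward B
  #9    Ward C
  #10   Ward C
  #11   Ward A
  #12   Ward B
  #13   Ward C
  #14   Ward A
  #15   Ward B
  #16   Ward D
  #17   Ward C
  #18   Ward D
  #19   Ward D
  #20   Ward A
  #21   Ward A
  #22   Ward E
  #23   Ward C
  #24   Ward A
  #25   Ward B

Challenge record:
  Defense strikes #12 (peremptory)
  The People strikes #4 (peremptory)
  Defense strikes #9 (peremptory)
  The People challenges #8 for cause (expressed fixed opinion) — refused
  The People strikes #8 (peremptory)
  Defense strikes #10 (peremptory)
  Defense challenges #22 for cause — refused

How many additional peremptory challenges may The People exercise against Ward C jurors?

4

The People peremptories so far: #4, #8 — 2 of 6 used, 4 left overall.
Against Ward C: none yet — per-ward cap 4 leaves 4.
Binding limit: min(4, 4) = 4.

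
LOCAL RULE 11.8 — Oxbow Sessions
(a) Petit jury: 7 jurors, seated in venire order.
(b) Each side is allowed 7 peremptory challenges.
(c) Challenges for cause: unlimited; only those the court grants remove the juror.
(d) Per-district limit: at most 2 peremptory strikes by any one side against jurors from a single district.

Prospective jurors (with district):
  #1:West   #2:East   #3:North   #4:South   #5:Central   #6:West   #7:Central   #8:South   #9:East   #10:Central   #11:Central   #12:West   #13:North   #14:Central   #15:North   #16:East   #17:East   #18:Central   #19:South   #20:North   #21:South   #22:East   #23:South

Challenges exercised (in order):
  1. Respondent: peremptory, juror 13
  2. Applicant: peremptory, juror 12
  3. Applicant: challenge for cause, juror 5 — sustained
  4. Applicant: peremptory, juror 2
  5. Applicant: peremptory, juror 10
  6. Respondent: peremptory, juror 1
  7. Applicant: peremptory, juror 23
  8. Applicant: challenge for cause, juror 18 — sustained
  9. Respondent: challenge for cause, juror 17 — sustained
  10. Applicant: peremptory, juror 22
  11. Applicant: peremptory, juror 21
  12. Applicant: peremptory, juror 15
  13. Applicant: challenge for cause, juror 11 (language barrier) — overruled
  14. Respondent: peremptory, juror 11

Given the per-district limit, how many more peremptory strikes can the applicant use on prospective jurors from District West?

Applicant peremptories so far: #12, #2, #10, #23, #22, #21, #15 — 7 of 7 used, 0 left overall.
Against District West: #12 — 1 used; per-district cap 2 leaves 1.
Binding limit: min(0, 1) = 0.

0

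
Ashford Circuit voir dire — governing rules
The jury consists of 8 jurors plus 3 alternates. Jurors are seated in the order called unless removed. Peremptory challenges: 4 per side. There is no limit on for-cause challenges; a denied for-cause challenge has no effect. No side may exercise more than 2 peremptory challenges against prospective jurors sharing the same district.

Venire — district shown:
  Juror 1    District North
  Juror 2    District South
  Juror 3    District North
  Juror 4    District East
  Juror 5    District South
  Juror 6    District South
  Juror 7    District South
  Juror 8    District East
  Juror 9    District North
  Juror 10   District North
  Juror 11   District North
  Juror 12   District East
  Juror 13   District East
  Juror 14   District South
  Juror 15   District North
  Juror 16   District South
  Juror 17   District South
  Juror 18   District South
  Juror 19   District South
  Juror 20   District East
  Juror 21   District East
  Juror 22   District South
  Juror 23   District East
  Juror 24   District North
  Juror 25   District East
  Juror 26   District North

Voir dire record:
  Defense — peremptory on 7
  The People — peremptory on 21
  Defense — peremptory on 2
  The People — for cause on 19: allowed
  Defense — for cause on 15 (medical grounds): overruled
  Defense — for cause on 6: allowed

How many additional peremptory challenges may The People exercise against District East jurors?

1

The People peremptories so far: #21 — 1 of 4 used, 3 left overall.
Against District East: #21 — 1 used; per-district cap 2 leaves 1.
Binding limit: min(3, 1) = 1.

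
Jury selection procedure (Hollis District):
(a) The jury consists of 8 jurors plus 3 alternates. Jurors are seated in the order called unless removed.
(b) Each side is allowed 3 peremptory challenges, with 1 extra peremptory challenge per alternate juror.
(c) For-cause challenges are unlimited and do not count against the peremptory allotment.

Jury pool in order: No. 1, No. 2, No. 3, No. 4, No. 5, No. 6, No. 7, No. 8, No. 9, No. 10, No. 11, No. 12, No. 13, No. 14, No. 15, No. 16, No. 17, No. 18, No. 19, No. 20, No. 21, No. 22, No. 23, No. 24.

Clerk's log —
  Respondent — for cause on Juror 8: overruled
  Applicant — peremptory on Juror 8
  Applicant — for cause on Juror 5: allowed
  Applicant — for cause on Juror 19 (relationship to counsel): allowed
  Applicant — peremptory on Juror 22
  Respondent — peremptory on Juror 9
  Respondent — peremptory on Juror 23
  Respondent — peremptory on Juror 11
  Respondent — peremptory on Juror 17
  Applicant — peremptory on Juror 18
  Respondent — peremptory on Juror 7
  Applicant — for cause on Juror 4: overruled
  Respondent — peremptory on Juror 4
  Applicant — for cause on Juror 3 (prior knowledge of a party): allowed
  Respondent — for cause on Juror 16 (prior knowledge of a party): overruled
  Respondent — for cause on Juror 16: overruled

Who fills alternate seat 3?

Removed: #3, #4, #5, #7, #8, #9, #11, #17, #18, #19, #22, #23. (#16 stays — for-cause denied.)
Seating in order: seats 1–8 → #1, #2, #6, #10, #12, #13, #14, #15; alternates → #16, #20, #21.
So alternate 3 is #21.

21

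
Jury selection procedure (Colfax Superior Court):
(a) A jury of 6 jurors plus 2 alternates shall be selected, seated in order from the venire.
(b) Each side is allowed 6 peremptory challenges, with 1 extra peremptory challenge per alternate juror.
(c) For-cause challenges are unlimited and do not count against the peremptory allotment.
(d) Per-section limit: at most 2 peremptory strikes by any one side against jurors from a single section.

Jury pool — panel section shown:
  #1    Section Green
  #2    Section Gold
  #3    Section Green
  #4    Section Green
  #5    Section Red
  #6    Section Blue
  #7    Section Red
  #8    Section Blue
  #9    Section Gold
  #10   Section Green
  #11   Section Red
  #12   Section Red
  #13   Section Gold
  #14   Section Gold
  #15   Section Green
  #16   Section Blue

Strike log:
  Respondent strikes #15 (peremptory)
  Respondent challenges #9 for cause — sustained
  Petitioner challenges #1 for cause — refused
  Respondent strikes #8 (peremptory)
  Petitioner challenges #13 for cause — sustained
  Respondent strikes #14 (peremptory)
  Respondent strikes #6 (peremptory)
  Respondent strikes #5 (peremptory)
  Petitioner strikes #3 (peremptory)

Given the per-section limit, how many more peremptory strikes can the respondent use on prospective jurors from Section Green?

1

Respondent peremptories so far: #15, #8, #14, #6, #5 — 5 of 8 used, 3 left overall.
Against Section Green: #15 — 1 used; per-section cap 2 leaves 1.
Binding limit: min(3, 1) = 1.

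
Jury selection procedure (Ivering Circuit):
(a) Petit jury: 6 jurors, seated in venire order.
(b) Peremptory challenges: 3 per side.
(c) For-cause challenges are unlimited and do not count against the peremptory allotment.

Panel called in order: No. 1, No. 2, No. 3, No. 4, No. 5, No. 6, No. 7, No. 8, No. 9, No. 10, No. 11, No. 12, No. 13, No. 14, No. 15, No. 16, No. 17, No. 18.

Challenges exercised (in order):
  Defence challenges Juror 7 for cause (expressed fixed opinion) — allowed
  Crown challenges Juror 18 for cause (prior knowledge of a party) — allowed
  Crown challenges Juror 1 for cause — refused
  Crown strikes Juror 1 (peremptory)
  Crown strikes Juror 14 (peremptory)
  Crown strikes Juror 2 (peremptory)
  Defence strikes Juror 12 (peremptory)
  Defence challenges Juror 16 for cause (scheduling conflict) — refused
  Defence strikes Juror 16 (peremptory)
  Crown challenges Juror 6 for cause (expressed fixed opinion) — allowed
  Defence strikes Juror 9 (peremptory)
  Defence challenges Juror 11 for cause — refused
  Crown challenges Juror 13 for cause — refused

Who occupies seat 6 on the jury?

11

Removed: #1, #2, #6, #7, #9, #12, #14, #16, #18. (#11, #13 stay — for-cause denied.)
Seating in order: seats 1–6 → #3, #4, #5, #8, #10, #11.
So seat 6 is #11.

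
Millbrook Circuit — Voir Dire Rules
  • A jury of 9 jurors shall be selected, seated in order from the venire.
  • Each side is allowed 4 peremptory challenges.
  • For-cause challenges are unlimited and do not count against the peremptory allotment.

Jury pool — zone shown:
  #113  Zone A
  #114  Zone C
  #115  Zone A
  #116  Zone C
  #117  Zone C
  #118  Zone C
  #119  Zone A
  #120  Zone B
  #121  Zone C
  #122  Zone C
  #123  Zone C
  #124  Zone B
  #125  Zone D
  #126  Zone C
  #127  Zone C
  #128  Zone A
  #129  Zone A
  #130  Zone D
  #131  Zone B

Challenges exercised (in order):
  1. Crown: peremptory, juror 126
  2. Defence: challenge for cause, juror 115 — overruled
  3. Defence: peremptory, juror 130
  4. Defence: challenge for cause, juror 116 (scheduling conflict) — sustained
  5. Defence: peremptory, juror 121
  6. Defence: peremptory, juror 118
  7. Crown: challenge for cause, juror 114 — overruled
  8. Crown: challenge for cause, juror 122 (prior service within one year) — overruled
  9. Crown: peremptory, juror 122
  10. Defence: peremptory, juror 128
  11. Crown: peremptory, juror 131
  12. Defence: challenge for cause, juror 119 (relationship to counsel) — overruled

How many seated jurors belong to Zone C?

Removed: #116, #118, #121, #122, #126, #128, #130, #131.
Seated jurors 1–9: #113, #114, #115, #117, #119, #120, #123, #124, #125.
Of those, in Zone C: #114, #117, #123 → 3.

3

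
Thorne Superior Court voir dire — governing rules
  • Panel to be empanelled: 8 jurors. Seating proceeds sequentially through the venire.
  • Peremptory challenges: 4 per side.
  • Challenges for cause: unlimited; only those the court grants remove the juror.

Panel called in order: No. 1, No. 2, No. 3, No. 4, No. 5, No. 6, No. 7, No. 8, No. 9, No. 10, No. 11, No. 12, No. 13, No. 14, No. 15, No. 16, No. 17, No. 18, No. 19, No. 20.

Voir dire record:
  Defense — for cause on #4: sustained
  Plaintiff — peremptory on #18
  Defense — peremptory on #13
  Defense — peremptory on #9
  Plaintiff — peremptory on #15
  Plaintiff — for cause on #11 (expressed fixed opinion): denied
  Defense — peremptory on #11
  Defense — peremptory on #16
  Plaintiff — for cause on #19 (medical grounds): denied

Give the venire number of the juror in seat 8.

Removed: #4, #9, #11, #13, #15, #16, #18. (#19 stays — for-cause denied.)
Seating in order: seats 1–8 → #1, #2, #3, #5, #6, #7, #8, #10.
So seat 8 is #10.

10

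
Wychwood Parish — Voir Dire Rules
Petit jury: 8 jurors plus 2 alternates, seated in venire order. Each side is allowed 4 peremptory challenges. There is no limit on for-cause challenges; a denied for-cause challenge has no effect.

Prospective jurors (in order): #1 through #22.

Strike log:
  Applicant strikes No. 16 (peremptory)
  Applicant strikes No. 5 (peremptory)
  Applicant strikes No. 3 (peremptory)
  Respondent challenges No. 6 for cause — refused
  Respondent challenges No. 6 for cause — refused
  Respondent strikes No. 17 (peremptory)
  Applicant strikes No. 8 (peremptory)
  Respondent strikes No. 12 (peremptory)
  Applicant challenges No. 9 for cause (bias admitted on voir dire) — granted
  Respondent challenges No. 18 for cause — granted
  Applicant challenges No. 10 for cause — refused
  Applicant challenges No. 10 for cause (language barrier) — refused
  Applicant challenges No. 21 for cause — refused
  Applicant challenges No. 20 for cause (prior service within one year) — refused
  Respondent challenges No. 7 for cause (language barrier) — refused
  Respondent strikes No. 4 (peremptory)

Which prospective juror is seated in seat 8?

14

Removed: #3, #4, #5, #8, #9, #12, #16, #17, #18. (#6, #7, #10, #20, #21 stay — for-cause denied.)
Filling seats in venire order through position 8: #1, #2, #6, #7, #10, #11, #13, #14.
So seat 8 is #14.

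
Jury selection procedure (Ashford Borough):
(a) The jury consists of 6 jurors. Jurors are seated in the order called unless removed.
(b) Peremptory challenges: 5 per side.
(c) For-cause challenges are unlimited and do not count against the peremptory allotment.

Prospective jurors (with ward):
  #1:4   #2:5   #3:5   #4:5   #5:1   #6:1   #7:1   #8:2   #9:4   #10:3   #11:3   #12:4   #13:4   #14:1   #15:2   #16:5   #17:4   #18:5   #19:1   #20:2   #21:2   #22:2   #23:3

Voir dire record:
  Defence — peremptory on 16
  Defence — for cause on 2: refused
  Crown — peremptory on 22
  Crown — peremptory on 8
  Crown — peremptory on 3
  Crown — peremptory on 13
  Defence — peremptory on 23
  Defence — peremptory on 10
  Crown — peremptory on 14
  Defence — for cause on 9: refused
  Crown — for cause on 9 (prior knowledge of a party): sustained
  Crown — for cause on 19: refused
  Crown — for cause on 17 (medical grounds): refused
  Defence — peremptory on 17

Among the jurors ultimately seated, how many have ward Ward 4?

Removed: #3, #8, #9, #10, #13, #14, #16, #17, #22, #23.
Seated jurors 1–6: #1, #2, #4, #5, #6, #7.
Of those, in Ward 4: #1 → 1.

1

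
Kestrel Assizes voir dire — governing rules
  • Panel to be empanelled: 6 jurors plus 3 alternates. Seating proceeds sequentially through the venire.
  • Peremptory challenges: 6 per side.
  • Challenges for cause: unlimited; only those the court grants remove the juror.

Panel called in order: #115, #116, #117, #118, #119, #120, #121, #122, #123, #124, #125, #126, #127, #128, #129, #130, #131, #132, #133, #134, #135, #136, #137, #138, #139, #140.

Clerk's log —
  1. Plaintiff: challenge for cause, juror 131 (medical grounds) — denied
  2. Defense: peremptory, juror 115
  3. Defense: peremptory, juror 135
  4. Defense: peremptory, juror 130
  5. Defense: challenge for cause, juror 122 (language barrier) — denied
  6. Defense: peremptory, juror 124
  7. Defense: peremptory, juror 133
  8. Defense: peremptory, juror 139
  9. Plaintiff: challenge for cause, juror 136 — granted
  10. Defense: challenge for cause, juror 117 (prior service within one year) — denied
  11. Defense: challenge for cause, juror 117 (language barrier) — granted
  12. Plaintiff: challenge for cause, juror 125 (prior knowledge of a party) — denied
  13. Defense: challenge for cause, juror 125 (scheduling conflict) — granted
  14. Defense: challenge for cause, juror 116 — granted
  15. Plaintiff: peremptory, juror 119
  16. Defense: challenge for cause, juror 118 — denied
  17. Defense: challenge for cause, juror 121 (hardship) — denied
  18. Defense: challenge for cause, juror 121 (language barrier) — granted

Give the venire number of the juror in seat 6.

Removed: #115, #116, #117, #119, #121, #124, #125, #130, #133, #135, #136, #139. (#118, #122, #131 stay — for-cause denied.)
Seating in order: seats 1–6 → #118, #120, #122, #123, #126, #127; alternates → #128, #129, #131.
So seat 6 is #127.

127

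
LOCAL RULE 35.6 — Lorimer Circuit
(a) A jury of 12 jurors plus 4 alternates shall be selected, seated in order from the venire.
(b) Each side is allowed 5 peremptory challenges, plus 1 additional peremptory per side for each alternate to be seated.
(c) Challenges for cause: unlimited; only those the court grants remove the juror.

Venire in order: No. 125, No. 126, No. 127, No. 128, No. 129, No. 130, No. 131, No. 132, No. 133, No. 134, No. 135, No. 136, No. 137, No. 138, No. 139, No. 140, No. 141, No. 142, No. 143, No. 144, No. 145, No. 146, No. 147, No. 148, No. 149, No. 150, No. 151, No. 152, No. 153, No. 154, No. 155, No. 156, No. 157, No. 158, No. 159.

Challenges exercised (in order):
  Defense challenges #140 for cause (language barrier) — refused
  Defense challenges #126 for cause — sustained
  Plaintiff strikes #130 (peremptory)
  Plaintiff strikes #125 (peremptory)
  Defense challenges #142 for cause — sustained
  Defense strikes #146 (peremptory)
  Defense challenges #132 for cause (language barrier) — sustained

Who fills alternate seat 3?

Removed: #125, #126, #130, #132, #142, #146. (#140 stays — for-cause denied.)
Seating in order: seats 1–12 → #127, #128, #129, #131, #133, #134, #135, #136, #137, #138, #139, #140; alternates → #141, #143, #144, #145.
So alternate 3 is #144.

144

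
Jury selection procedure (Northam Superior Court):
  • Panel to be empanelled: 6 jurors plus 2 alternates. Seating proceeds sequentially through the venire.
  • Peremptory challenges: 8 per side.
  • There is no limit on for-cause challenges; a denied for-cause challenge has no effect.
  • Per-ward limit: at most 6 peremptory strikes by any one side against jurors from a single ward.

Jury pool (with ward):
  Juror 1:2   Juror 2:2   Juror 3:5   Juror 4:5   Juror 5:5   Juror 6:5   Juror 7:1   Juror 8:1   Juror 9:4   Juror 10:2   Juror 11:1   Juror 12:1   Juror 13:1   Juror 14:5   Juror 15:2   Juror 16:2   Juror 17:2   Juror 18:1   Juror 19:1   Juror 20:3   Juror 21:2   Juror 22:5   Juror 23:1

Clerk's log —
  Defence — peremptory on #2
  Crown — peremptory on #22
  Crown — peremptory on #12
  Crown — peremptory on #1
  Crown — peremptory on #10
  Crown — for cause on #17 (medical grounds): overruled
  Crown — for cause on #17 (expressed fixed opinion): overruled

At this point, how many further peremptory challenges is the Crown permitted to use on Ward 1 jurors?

Crown peremptories so far: #22, #12, #1, #10 — 4 of 8 used, 4 left overall.
Against Ward 1: #12 — 1 used; per-ward cap 6 leaves 5.
Binding limit: min(4, 5) = 4.

4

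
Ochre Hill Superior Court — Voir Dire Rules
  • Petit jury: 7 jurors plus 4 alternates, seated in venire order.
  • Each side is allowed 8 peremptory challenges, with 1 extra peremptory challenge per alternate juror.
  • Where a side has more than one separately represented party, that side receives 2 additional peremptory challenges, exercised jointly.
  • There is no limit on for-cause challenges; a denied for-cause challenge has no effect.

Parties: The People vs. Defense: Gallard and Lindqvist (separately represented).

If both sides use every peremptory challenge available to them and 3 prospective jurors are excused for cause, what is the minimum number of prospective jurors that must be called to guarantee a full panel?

40

Seats to fill: 7 + 4 alternates = 11.
Peremptories — The People: 8 + 1×4 = 12; Defense: 8 + 1×4 + 2 = 14; total 26.
For-cause removals: 3.
Minimum venire: 11 + 26 + 3 = 40.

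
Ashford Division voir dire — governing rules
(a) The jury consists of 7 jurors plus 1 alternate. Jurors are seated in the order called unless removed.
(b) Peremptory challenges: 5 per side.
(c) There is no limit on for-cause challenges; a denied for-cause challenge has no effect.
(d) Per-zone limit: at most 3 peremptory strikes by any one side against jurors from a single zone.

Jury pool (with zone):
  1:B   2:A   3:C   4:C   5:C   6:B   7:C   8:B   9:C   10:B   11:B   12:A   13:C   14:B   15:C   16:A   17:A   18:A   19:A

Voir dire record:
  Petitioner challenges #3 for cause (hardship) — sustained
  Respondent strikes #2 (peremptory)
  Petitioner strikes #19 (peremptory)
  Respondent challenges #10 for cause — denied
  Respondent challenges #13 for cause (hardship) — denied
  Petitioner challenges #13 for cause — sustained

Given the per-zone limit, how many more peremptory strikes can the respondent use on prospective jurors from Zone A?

2

Respondent peremptories so far: #2 — 1 of 5 used, 4 left overall.
Against Zone A: #2 — 1 used; per-zone cap 3 leaves 2.
Binding limit: min(4, 2) = 2.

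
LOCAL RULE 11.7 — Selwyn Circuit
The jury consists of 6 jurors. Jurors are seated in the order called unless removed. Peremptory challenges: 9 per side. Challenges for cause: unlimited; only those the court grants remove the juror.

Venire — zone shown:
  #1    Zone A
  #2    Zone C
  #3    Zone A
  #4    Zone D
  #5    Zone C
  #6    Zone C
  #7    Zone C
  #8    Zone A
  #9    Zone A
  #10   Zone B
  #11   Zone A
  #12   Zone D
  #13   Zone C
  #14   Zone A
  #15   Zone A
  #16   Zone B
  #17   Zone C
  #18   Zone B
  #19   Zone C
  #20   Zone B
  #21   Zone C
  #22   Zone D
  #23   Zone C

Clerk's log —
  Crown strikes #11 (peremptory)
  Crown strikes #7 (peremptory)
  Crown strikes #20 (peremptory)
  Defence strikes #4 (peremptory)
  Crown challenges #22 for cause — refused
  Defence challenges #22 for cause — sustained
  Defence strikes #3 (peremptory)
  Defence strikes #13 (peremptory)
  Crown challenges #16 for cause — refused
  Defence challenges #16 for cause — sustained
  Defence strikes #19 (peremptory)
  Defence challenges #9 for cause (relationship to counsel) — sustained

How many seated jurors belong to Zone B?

Removed: #3, #4, #7, #9, #11, #13, #16, #19, #20, #22.
Seated jurors 1–6: #1, #2, #5, #6, #8, #10.
Of those, in Zone B: #10 → 1.

1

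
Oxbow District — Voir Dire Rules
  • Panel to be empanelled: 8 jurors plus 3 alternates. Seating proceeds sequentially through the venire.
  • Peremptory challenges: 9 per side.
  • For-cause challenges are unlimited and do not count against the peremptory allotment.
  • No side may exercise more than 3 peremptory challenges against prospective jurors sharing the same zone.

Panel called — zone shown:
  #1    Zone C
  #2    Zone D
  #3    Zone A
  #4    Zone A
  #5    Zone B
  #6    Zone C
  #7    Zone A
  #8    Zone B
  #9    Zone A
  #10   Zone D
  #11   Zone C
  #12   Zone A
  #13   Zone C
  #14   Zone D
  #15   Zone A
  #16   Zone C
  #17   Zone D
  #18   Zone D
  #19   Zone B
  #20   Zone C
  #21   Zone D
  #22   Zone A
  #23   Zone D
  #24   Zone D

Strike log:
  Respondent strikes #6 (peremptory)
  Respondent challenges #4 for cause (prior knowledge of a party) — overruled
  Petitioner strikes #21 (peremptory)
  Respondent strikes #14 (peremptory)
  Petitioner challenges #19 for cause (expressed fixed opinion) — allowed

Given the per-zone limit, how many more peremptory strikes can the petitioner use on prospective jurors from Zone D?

Petitioner peremptories so far: #21 — 1 of 9 used, 8 left overall.
Against Zone D: #21 — 1 used; per-zone cap 3 leaves 2.
Binding limit: min(8, 2) = 2.

2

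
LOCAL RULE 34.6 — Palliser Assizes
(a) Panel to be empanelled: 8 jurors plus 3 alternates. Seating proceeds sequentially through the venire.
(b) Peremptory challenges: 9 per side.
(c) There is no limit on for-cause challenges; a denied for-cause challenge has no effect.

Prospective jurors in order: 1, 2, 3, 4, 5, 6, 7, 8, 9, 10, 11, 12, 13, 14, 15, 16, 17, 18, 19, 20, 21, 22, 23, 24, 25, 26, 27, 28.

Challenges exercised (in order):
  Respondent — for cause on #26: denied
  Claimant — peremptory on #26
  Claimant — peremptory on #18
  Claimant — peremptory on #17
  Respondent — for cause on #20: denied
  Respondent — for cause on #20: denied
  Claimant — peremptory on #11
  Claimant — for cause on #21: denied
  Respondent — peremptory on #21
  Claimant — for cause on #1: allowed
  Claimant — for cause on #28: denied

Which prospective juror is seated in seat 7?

Removed: #1, #11, #17, #18, #21, #26. (#20, #28 stay — for-cause denied.)
Seating in order: seats 1–8 → #2, #3, #4, #5, #6, #7, #8, #9; alternates → #10, #12, #13.
So seat 7 is #8.

8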